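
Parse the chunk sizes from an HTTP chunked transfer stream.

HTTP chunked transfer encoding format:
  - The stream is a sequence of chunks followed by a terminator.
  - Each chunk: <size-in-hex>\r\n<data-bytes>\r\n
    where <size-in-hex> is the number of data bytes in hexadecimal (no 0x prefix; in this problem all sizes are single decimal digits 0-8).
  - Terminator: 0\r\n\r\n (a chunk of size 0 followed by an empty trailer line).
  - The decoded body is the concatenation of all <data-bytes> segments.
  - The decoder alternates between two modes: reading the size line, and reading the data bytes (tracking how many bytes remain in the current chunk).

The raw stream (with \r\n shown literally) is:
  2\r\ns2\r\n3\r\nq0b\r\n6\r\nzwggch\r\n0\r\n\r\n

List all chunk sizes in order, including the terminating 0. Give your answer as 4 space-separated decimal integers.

Chunk 1: stream[0..1]='2' size=0x2=2, data at stream[3..5]='s2' -> body[0..2], body so far='s2'
Chunk 2: stream[7..8]='3' size=0x3=3, data at stream[10..13]='q0b' -> body[2..5], body so far='s2q0b'
Chunk 3: stream[15..16]='6' size=0x6=6, data at stream[18..24]='zwggch' -> body[5..11], body so far='s2q0bzwggch'
Chunk 4: stream[26..27]='0' size=0 (terminator). Final body='s2q0bzwggch' (11 bytes)

Answer: 2 3 6 0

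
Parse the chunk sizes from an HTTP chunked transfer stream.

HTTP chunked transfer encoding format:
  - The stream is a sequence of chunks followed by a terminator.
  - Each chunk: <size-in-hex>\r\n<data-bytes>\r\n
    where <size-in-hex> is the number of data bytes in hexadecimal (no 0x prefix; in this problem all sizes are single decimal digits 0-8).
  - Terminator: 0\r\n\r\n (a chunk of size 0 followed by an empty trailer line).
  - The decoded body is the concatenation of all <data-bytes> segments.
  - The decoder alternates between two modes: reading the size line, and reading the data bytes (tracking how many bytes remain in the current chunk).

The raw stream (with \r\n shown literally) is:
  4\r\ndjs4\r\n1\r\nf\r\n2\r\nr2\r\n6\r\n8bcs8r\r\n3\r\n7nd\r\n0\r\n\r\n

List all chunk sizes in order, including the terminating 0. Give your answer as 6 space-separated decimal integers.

Chunk 1: stream[0..1]='4' size=0x4=4, data at stream[3..7]='djs4' -> body[0..4], body so far='djs4'
Chunk 2: stream[9..10]='1' size=0x1=1, data at stream[12..13]='f' -> body[4..5], body so far='djs4f'
Chunk 3: stream[15..16]='2' size=0x2=2, data at stream[18..20]='r2' -> body[5..7], body so far='djs4fr2'
Chunk 4: stream[22..23]='6' size=0x6=6, data at stream[25..31]='8bcs8r' -> body[7..13], body so far='djs4fr28bcs8r'
Chunk 5: stream[33..34]='3' size=0x3=3, data at stream[36..39]='7nd' -> body[13..16], body so far='djs4fr28bcs8r7nd'
Chunk 6: stream[41..42]='0' size=0 (terminator). Final body='djs4fr28bcs8r7nd' (16 bytes)

Answer: 4 1 2 6 3 0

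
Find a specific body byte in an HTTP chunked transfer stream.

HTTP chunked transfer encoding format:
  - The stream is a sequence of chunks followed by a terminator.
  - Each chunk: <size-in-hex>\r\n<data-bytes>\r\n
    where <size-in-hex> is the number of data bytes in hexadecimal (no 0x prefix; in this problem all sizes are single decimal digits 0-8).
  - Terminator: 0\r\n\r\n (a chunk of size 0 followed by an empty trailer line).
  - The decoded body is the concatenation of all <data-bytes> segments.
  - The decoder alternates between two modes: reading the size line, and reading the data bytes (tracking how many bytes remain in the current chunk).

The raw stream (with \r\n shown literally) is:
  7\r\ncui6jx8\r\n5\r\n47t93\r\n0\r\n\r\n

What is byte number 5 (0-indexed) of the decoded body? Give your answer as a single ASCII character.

Answer: x

Derivation:
Chunk 1: stream[0..1]='7' size=0x7=7, data at stream[3..10]='cui6jx8' -> body[0..7], body so far='cui6jx8'
Chunk 2: stream[12..13]='5' size=0x5=5, data at stream[15..20]='47t93' -> body[7..12], body so far='cui6jx847t93'
Chunk 3: stream[22..23]='0' size=0 (terminator). Final body='cui6jx847t93' (12 bytes)
Body byte 5 = 'x'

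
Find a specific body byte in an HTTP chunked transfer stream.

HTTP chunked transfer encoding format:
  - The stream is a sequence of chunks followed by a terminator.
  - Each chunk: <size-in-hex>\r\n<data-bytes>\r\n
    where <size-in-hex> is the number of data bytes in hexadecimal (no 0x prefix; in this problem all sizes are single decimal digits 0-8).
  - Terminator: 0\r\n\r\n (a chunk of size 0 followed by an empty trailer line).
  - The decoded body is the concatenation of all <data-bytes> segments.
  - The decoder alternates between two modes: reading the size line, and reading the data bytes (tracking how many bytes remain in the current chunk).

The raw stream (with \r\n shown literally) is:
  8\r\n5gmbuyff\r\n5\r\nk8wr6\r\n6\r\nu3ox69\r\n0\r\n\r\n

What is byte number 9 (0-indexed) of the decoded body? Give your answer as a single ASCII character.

Chunk 1: stream[0..1]='8' size=0x8=8, data at stream[3..11]='5gmbuyff' -> body[0..8], body so far='5gmbuyff'
Chunk 2: stream[13..14]='5' size=0x5=5, data at stream[16..21]='k8wr6' -> body[8..13], body so far='5gmbuyffk8wr6'
Chunk 3: stream[23..24]='6' size=0x6=6, data at stream[26..32]='u3ox69' -> body[13..19], body so far='5gmbuyffk8wr6u3ox69'
Chunk 4: stream[34..35]='0' size=0 (terminator). Final body='5gmbuyffk8wr6u3ox69' (19 bytes)
Body byte 9 = '8'

Answer: 8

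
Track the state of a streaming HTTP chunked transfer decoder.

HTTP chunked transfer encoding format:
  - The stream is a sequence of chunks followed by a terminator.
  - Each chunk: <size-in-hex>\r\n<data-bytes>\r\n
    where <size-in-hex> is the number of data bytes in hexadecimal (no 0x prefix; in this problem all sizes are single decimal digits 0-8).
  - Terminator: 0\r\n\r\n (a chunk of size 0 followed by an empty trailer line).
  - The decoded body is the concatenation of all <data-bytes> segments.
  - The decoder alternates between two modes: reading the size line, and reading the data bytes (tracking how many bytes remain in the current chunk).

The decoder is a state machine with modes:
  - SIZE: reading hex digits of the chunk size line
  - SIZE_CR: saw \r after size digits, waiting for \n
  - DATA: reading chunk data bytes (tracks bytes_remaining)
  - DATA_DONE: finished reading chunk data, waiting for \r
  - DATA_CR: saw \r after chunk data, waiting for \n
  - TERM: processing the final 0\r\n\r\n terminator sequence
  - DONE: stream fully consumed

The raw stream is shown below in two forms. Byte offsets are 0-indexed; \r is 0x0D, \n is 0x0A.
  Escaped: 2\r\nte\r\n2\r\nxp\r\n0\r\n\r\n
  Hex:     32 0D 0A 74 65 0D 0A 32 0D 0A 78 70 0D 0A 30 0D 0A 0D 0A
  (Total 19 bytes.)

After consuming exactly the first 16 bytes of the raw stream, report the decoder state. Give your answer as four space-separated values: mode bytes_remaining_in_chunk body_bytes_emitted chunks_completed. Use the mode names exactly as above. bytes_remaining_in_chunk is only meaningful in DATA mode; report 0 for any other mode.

Byte 0 = '2': mode=SIZE remaining=0 emitted=0 chunks_done=0
Byte 1 = 0x0D: mode=SIZE_CR remaining=0 emitted=0 chunks_done=0
Byte 2 = 0x0A: mode=DATA remaining=2 emitted=0 chunks_done=0
Byte 3 = 't': mode=DATA remaining=1 emitted=1 chunks_done=0
Byte 4 = 'e': mode=DATA_DONE remaining=0 emitted=2 chunks_done=0
Byte 5 = 0x0D: mode=DATA_CR remaining=0 emitted=2 chunks_done=0
Byte 6 = 0x0A: mode=SIZE remaining=0 emitted=2 chunks_done=1
Byte 7 = '2': mode=SIZE remaining=0 emitted=2 chunks_done=1
Byte 8 = 0x0D: mode=SIZE_CR remaining=0 emitted=2 chunks_done=1
Byte 9 = 0x0A: mode=DATA remaining=2 emitted=2 chunks_done=1
Byte 10 = 'x': mode=DATA remaining=1 emitted=3 chunks_done=1
Byte 11 = 'p': mode=DATA_DONE remaining=0 emitted=4 chunks_done=1
Byte 12 = 0x0D: mode=DATA_CR remaining=0 emitted=4 chunks_done=1
Byte 13 = 0x0A: mode=SIZE remaining=0 emitted=4 chunks_done=2
Byte 14 = '0': mode=SIZE remaining=0 emitted=4 chunks_done=2
Byte 15 = 0x0D: mode=SIZE_CR remaining=0 emitted=4 chunks_done=2

Answer: SIZE_CR 0 4 2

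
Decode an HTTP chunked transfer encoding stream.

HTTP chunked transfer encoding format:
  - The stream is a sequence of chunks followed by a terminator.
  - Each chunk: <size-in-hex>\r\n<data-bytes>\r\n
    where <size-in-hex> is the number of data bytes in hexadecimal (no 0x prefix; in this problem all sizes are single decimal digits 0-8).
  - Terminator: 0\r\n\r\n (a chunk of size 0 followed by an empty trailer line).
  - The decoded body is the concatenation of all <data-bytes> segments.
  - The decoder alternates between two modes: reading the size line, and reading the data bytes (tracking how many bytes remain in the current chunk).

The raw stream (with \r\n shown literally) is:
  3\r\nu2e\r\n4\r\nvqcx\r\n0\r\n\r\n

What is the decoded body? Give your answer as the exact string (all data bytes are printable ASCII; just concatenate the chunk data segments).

Chunk 1: stream[0..1]='3' size=0x3=3, data at stream[3..6]='u2e' -> body[0..3], body so far='u2e'
Chunk 2: stream[8..9]='4' size=0x4=4, data at stream[11..15]='vqcx' -> body[3..7], body so far='u2evqcx'
Chunk 3: stream[17..18]='0' size=0 (terminator). Final body='u2evqcx' (7 bytes)

Answer: u2evqcx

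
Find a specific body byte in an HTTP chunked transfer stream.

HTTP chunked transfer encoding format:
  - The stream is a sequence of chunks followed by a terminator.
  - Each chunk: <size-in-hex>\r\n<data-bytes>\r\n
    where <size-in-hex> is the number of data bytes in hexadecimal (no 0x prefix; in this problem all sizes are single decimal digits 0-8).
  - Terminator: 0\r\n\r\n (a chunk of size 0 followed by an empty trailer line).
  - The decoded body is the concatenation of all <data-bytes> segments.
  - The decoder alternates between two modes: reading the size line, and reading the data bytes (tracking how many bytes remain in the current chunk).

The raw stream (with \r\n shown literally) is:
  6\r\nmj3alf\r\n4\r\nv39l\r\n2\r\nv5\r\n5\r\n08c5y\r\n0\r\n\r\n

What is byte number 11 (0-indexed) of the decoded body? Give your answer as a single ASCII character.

Answer: 5

Derivation:
Chunk 1: stream[0..1]='6' size=0x6=6, data at stream[3..9]='mj3alf' -> body[0..6], body so far='mj3alf'
Chunk 2: stream[11..12]='4' size=0x4=4, data at stream[14..18]='v39l' -> body[6..10], body so far='mj3alfv39l'
Chunk 3: stream[20..21]='2' size=0x2=2, data at stream[23..25]='v5' -> body[10..12], body so far='mj3alfv39lv5'
Chunk 4: stream[27..28]='5' size=0x5=5, data at stream[30..35]='08c5y' -> body[12..17], body so far='mj3alfv39lv508c5y'
Chunk 5: stream[37..38]='0' size=0 (terminator). Final body='mj3alfv39lv508c5y' (17 bytes)
Body byte 11 = '5'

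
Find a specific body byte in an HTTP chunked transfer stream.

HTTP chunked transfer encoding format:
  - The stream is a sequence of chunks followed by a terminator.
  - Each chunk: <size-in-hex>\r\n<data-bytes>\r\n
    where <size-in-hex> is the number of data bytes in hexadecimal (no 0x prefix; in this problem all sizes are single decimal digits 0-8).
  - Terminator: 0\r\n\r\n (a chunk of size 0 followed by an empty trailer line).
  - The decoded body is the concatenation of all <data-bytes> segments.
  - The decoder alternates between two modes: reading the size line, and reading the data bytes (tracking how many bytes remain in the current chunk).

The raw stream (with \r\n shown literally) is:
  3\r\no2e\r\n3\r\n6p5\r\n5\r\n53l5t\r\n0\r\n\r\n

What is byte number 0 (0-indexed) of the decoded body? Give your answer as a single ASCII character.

Answer: o

Derivation:
Chunk 1: stream[0..1]='3' size=0x3=3, data at stream[3..6]='o2e' -> body[0..3], body so far='o2e'
Chunk 2: stream[8..9]='3' size=0x3=3, data at stream[11..14]='6p5' -> body[3..6], body so far='o2e6p5'
Chunk 3: stream[16..17]='5' size=0x5=5, data at stream[19..24]='53l5t' -> body[6..11], body so far='o2e6p553l5t'
Chunk 4: stream[26..27]='0' size=0 (terminator). Final body='o2e6p553l5t' (11 bytes)
Body byte 0 = 'o'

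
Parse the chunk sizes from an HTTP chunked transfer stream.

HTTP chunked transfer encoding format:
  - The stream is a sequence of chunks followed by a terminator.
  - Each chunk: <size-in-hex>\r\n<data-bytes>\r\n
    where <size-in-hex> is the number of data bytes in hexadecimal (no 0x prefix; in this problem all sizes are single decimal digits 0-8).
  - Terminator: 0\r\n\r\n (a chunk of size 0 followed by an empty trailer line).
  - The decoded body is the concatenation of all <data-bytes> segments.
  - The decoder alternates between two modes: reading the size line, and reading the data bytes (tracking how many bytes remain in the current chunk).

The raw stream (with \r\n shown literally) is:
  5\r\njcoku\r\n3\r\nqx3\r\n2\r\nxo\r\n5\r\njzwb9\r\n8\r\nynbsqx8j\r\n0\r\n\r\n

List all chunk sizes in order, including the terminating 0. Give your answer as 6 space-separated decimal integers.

Chunk 1: stream[0..1]='5' size=0x5=5, data at stream[3..8]='jcoku' -> body[0..5], body so far='jcoku'
Chunk 2: stream[10..11]='3' size=0x3=3, data at stream[13..16]='qx3' -> body[5..8], body so far='jcokuqx3'
Chunk 3: stream[18..19]='2' size=0x2=2, data at stream[21..23]='xo' -> body[8..10], body so far='jcokuqx3xo'
Chunk 4: stream[25..26]='5' size=0x5=5, data at stream[28..33]='jzwb9' -> body[10..15], body so far='jcokuqx3xojzwb9'
Chunk 5: stream[35..36]='8' size=0x8=8, data at stream[38..46]='ynbsqx8j' -> body[15..23], body so far='jcokuqx3xojzwb9ynbsqx8j'
Chunk 6: stream[48..49]='0' size=0 (terminator). Final body='jcokuqx3xojzwb9ynbsqx8j' (23 bytes)

Answer: 5 3 2 5 8 0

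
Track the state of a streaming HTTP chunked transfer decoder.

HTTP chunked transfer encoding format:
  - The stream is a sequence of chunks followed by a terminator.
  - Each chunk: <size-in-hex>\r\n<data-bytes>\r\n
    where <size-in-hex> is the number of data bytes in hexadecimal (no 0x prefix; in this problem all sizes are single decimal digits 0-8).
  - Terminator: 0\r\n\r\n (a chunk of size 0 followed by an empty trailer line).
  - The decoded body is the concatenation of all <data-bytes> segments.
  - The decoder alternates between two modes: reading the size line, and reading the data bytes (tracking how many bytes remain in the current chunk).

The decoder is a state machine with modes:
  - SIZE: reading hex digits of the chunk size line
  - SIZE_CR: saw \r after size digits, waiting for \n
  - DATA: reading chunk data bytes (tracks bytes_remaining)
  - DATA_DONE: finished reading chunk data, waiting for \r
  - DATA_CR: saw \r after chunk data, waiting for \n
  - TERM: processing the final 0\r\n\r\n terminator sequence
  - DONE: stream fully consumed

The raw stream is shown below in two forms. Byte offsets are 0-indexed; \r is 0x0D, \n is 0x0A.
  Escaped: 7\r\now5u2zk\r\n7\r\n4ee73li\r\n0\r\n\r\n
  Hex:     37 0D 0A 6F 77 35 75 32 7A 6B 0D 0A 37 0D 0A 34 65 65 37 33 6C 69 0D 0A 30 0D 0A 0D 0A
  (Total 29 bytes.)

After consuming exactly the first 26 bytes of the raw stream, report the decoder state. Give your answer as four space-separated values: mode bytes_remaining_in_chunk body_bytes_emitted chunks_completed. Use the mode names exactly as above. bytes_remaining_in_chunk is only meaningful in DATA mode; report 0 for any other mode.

Answer: SIZE_CR 0 14 2

Derivation:
Byte 0 = '7': mode=SIZE remaining=0 emitted=0 chunks_done=0
Byte 1 = 0x0D: mode=SIZE_CR remaining=0 emitted=0 chunks_done=0
Byte 2 = 0x0A: mode=DATA remaining=7 emitted=0 chunks_done=0
Byte 3 = 'o': mode=DATA remaining=6 emitted=1 chunks_done=0
Byte 4 = 'w': mode=DATA remaining=5 emitted=2 chunks_done=0
Byte 5 = '5': mode=DATA remaining=4 emitted=3 chunks_done=0
Byte 6 = 'u': mode=DATA remaining=3 emitted=4 chunks_done=0
Byte 7 = '2': mode=DATA remaining=2 emitted=5 chunks_done=0
Byte 8 = 'z': mode=DATA remaining=1 emitted=6 chunks_done=0
Byte 9 = 'k': mode=DATA_DONE remaining=0 emitted=7 chunks_done=0
Byte 10 = 0x0D: mode=DATA_CR remaining=0 emitted=7 chunks_done=0
Byte 11 = 0x0A: mode=SIZE remaining=0 emitted=7 chunks_done=1
Byte 12 = '7': mode=SIZE remaining=0 emitted=7 chunks_done=1
Byte 13 = 0x0D: mode=SIZE_CR remaining=0 emitted=7 chunks_done=1
Byte 14 = 0x0A: mode=DATA remaining=7 emitted=7 chunks_done=1
Byte 15 = '4': mode=DATA remaining=6 emitted=8 chunks_done=1
Byte 16 = 'e': mode=DATA remaining=5 emitted=9 chunks_done=1
Byte 17 = 'e': mode=DATA remaining=4 emitted=10 chunks_done=1
Byte 18 = '7': mode=DATA remaining=3 emitted=11 chunks_done=1
Byte 19 = '3': mode=DATA remaining=2 emitted=12 chunks_done=1
Byte 20 = 'l': mode=DATA remaining=1 emitted=13 chunks_done=1
Byte 21 = 'i': mode=DATA_DONE remaining=0 emitted=14 chunks_done=1
Byte 22 = 0x0D: mode=DATA_CR remaining=0 emitted=14 chunks_done=1
Byte 23 = 0x0A: mode=SIZE remaining=0 emitted=14 chunks_done=2
Byte 24 = '0': mode=SIZE remaining=0 emitted=14 chunks_done=2
Byte 25 = 0x0D: mode=SIZE_CR remaining=0 emitted=14 chunks_done=2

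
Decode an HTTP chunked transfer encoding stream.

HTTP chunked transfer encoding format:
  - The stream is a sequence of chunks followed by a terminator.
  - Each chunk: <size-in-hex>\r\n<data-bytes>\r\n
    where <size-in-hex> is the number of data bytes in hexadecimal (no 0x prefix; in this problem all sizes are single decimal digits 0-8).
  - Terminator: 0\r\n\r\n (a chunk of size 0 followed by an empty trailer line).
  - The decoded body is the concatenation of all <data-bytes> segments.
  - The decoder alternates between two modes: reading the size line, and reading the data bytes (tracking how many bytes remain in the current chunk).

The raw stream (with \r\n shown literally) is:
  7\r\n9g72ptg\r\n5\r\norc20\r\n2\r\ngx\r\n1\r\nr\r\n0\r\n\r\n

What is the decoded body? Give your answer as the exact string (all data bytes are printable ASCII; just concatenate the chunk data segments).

Chunk 1: stream[0..1]='7' size=0x7=7, data at stream[3..10]='9g72ptg' -> body[0..7], body so far='9g72ptg'
Chunk 2: stream[12..13]='5' size=0x5=5, data at stream[15..20]='orc20' -> body[7..12], body so far='9g72ptgorc20'
Chunk 3: stream[22..23]='2' size=0x2=2, data at stream[25..27]='gx' -> body[12..14], body so far='9g72ptgorc20gx'
Chunk 4: stream[29..30]='1' size=0x1=1, data at stream[32..33]='r' -> body[14..15], body so far='9g72ptgorc20gxr'
Chunk 5: stream[35..36]='0' size=0 (terminator). Final body='9g72ptgorc20gxr' (15 bytes)

Answer: 9g72ptgorc20gxr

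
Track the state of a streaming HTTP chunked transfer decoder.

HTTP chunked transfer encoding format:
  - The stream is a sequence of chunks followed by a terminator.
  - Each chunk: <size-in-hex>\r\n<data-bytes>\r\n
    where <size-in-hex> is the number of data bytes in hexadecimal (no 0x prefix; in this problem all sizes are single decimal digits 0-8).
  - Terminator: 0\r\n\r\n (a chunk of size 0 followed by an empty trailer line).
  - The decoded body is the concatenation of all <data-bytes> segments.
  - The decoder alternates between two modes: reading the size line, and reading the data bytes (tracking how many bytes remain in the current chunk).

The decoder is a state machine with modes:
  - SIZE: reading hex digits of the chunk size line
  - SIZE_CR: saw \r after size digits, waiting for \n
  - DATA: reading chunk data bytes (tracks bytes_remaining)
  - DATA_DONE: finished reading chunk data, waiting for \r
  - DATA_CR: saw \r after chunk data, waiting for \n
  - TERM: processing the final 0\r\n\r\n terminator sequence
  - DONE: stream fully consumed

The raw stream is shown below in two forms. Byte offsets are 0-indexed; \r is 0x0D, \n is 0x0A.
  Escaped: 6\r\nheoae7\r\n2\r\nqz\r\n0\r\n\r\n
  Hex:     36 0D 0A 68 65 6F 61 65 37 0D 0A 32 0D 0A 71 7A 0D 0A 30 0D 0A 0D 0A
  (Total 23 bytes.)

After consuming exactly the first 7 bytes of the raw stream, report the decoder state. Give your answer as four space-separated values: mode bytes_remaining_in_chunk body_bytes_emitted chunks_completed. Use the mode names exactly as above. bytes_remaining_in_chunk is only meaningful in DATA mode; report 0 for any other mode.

Byte 0 = '6': mode=SIZE remaining=0 emitted=0 chunks_done=0
Byte 1 = 0x0D: mode=SIZE_CR remaining=0 emitted=0 chunks_done=0
Byte 2 = 0x0A: mode=DATA remaining=6 emitted=0 chunks_done=0
Byte 3 = 'h': mode=DATA remaining=5 emitted=1 chunks_done=0
Byte 4 = 'e': mode=DATA remaining=4 emitted=2 chunks_done=0
Byte 5 = 'o': mode=DATA remaining=3 emitted=3 chunks_done=0
Byte 6 = 'a': mode=DATA remaining=2 emitted=4 chunks_done=0

Answer: DATA 2 4 0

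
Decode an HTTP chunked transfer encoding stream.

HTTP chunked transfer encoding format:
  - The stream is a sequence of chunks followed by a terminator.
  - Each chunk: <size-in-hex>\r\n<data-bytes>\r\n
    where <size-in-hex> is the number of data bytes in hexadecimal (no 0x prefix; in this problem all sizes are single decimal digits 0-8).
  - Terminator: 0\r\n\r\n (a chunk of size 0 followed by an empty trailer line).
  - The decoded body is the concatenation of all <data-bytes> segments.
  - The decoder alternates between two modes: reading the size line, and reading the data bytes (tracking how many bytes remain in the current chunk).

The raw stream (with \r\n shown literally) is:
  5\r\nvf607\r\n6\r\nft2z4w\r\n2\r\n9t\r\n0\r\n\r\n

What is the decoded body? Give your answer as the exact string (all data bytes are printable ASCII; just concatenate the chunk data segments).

Chunk 1: stream[0..1]='5' size=0x5=5, data at stream[3..8]='vf607' -> body[0..5], body so far='vf607'
Chunk 2: stream[10..11]='6' size=0x6=6, data at stream[13..19]='ft2z4w' -> body[5..11], body so far='vf607ft2z4w'
Chunk 3: stream[21..22]='2' size=0x2=2, data at stream[24..26]='9t' -> body[11..13], body so far='vf607ft2z4w9t'
Chunk 4: stream[28..29]='0' size=0 (terminator). Final body='vf607ft2z4w9t' (13 bytes)

Answer: vf607ft2z4w9t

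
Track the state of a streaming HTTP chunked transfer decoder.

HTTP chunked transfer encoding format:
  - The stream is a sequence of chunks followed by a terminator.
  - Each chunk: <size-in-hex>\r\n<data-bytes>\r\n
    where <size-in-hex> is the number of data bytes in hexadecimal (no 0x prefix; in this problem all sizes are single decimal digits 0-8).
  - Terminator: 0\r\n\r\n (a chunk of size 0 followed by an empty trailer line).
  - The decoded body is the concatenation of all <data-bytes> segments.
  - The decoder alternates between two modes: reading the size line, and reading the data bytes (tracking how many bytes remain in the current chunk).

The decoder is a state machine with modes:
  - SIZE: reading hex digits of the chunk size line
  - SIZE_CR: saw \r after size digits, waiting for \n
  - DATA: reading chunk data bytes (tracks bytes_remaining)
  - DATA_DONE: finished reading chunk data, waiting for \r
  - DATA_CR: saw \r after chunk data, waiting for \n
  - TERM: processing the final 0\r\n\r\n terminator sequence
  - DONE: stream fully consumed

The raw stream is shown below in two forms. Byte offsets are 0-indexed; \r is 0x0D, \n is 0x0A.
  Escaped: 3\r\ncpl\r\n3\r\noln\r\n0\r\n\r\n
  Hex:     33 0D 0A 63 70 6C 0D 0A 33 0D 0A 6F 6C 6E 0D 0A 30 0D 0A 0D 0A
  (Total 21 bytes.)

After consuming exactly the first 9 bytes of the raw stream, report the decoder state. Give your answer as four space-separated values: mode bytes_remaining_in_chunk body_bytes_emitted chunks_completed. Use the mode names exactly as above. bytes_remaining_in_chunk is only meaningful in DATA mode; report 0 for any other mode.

Byte 0 = '3': mode=SIZE remaining=0 emitted=0 chunks_done=0
Byte 1 = 0x0D: mode=SIZE_CR remaining=0 emitted=0 chunks_done=0
Byte 2 = 0x0A: mode=DATA remaining=3 emitted=0 chunks_done=0
Byte 3 = 'c': mode=DATA remaining=2 emitted=1 chunks_done=0
Byte 4 = 'p': mode=DATA remaining=1 emitted=2 chunks_done=0
Byte 5 = 'l': mode=DATA_DONE remaining=0 emitted=3 chunks_done=0
Byte 6 = 0x0D: mode=DATA_CR remaining=0 emitted=3 chunks_done=0
Byte 7 = 0x0A: mode=SIZE remaining=0 emitted=3 chunks_done=1
Byte 8 = '3': mode=SIZE remaining=0 emitted=3 chunks_done=1

Answer: SIZE 0 3 1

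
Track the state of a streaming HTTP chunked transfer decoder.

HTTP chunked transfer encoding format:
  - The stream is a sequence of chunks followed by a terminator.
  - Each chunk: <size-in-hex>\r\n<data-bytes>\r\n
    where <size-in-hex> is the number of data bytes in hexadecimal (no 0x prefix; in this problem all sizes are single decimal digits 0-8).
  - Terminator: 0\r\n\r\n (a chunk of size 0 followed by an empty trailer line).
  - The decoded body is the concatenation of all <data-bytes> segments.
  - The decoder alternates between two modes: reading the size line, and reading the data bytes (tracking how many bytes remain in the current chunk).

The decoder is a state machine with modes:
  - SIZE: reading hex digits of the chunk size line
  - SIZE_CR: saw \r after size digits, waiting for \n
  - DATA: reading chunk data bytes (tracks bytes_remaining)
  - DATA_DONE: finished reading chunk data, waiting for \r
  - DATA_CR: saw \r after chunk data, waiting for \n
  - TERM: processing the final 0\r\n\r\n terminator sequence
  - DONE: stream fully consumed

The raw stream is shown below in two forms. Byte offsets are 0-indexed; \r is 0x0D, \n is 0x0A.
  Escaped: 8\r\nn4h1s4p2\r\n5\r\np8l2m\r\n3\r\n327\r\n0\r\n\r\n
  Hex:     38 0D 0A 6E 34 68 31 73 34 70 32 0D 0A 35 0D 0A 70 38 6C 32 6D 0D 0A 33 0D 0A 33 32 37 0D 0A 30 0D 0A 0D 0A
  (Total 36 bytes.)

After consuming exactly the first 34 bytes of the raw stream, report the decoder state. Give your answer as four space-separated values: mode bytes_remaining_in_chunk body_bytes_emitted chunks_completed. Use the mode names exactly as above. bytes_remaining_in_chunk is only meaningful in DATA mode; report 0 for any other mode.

Byte 0 = '8': mode=SIZE remaining=0 emitted=0 chunks_done=0
Byte 1 = 0x0D: mode=SIZE_CR remaining=0 emitted=0 chunks_done=0
Byte 2 = 0x0A: mode=DATA remaining=8 emitted=0 chunks_done=0
Byte 3 = 'n': mode=DATA remaining=7 emitted=1 chunks_done=0
Byte 4 = '4': mode=DATA remaining=6 emitted=2 chunks_done=0
Byte 5 = 'h': mode=DATA remaining=5 emitted=3 chunks_done=0
Byte 6 = '1': mode=DATA remaining=4 emitted=4 chunks_done=0
Byte 7 = 's': mode=DATA remaining=3 emitted=5 chunks_done=0
Byte 8 = '4': mode=DATA remaining=2 emitted=6 chunks_done=0
Byte 9 = 'p': mode=DATA remaining=1 emitted=7 chunks_done=0
Byte 10 = '2': mode=DATA_DONE remaining=0 emitted=8 chunks_done=0
Byte 11 = 0x0D: mode=DATA_CR remaining=0 emitted=8 chunks_done=0
Byte 12 = 0x0A: mode=SIZE remaining=0 emitted=8 chunks_done=1
Byte 13 = '5': mode=SIZE remaining=0 emitted=8 chunks_done=1
Byte 14 = 0x0D: mode=SIZE_CR remaining=0 emitted=8 chunks_done=1
Byte 15 = 0x0A: mode=DATA remaining=5 emitted=8 chunks_done=1
Byte 16 = 'p': mode=DATA remaining=4 emitted=9 chunks_done=1
Byte 17 = '8': mode=DATA remaining=3 emitted=10 chunks_done=1
Byte 18 = 'l': mode=DATA remaining=2 emitted=11 chunks_done=1
Byte 19 = '2': mode=DATA remaining=1 emitted=12 chunks_done=1
Byte 20 = 'm': mode=DATA_DONE remaining=0 emitted=13 chunks_done=1
Byte 21 = 0x0D: mode=DATA_CR remaining=0 emitted=13 chunks_done=1
Byte 22 = 0x0A: mode=SIZE remaining=0 emitted=13 chunks_done=2
Byte 23 = '3': mode=SIZE remaining=0 emitted=13 chunks_done=2
Byte 24 = 0x0D: mode=SIZE_CR remaining=0 emitted=13 chunks_done=2
Byte 25 = 0x0A: mode=DATA remaining=3 emitted=13 chunks_done=2
Byte 26 = '3': mode=DATA remaining=2 emitted=14 chunks_done=2
Byte 27 = '2': mode=DATA remaining=1 emitted=15 chunks_done=2
Byte 28 = '7': mode=DATA_DONE remaining=0 emitted=16 chunks_done=2
Byte 29 = 0x0D: mode=DATA_CR remaining=0 emitted=16 chunks_done=2
Byte 30 = 0x0A: mode=SIZE remaining=0 emitted=16 chunks_done=3
Byte 31 = '0': mode=SIZE remaining=0 emitted=16 chunks_done=3
Byte 32 = 0x0D: mode=SIZE_CR remaining=0 emitted=16 chunks_done=3
Byte 33 = 0x0A: mode=TERM remaining=0 emitted=16 chunks_done=3

Answer: TERM 0 16 3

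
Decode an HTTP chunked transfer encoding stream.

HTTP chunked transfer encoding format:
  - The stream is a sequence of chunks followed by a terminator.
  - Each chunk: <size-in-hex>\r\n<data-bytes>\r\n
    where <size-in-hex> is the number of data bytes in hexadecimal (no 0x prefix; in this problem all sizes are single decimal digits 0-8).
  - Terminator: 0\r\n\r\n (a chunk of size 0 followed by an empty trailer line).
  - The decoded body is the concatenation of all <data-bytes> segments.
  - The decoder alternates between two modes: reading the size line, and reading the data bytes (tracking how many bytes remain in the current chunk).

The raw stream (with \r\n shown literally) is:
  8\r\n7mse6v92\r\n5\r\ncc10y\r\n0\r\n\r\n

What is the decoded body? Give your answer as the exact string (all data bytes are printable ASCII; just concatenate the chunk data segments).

Chunk 1: stream[0..1]='8' size=0x8=8, data at stream[3..11]='7mse6v92' -> body[0..8], body so far='7mse6v92'
Chunk 2: stream[13..14]='5' size=0x5=5, data at stream[16..21]='cc10y' -> body[8..13], body so far='7mse6v92cc10y'
Chunk 3: stream[23..24]='0' size=0 (terminator). Final body='7mse6v92cc10y' (13 bytes)

Answer: 7mse6v92cc10y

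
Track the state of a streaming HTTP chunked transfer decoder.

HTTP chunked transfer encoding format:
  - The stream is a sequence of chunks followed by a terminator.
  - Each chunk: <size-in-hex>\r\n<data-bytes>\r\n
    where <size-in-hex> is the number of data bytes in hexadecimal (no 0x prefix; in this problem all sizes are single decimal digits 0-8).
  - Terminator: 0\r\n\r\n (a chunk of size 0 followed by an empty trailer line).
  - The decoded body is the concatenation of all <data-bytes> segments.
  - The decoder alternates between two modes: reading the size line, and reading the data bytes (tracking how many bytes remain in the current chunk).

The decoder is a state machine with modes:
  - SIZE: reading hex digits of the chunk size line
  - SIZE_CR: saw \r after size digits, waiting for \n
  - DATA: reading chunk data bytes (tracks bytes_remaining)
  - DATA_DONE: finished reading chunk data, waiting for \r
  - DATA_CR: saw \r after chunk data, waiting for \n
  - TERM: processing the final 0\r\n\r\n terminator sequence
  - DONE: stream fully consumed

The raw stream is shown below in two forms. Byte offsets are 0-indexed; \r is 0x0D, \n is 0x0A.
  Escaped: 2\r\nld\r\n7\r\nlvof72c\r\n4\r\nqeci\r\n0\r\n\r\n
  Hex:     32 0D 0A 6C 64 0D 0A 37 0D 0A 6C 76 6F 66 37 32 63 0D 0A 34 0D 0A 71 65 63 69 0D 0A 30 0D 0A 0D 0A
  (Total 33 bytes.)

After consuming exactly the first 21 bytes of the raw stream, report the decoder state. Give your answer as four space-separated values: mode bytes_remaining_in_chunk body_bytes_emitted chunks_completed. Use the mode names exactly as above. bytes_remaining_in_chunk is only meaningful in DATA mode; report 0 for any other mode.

Byte 0 = '2': mode=SIZE remaining=0 emitted=0 chunks_done=0
Byte 1 = 0x0D: mode=SIZE_CR remaining=0 emitted=0 chunks_done=0
Byte 2 = 0x0A: mode=DATA remaining=2 emitted=0 chunks_done=0
Byte 3 = 'l': mode=DATA remaining=1 emitted=1 chunks_done=0
Byte 4 = 'd': mode=DATA_DONE remaining=0 emitted=2 chunks_done=0
Byte 5 = 0x0D: mode=DATA_CR remaining=0 emitted=2 chunks_done=0
Byte 6 = 0x0A: mode=SIZE remaining=0 emitted=2 chunks_done=1
Byte 7 = '7': mode=SIZE remaining=0 emitted=2 chunks_done=1
Byte 8 = 0x0D: mode=SIZE_CR remaining=0 emitted=2 chunks_done=1
Byte 9 = 0x0A: mode=DATA remaining=7 emitted=2 chunks_done=1
Byte 10 = 'l': mode=DATA remaining=6 emitted=3 chunks_done=1
Byte 11 = 'v': mode=DATA remaining=5 emitted=4 chunks_done=1
Byte 12 = 'o': mode=DATA remaining=4 emitted=5 chunks_done=1
Byte 13 = 'f': mode=DATA remaining=3 emitted=6 chunks_done=1
Byte 14 = '7': mode=DATA remaining=2 emitted=7 chunks_done=1
Byte 15 = '2': mode=DATA remaining=1 emitted=8 chunks_done=1
Byte 16 = 'c': mode=DATA_DONE remaining=0 emitted=9 chunks_done=1
Byte 17 = 0x0D: mode=DATA_CR remaining=0 emitted=9 chunks_done=1
Byte 18 = 0x0A: mode=SIZE remaining=0 emitted=9 chunks_done=2
Byte 19 = '4': mode=SIZE remaining=0 emitted=9 chunks_done=2
Byte 20 = 0x0D: mode=SIZE_CR remaining=0 emitted=9 chunks_done=2

Answer: SIZE_CR 0 9 2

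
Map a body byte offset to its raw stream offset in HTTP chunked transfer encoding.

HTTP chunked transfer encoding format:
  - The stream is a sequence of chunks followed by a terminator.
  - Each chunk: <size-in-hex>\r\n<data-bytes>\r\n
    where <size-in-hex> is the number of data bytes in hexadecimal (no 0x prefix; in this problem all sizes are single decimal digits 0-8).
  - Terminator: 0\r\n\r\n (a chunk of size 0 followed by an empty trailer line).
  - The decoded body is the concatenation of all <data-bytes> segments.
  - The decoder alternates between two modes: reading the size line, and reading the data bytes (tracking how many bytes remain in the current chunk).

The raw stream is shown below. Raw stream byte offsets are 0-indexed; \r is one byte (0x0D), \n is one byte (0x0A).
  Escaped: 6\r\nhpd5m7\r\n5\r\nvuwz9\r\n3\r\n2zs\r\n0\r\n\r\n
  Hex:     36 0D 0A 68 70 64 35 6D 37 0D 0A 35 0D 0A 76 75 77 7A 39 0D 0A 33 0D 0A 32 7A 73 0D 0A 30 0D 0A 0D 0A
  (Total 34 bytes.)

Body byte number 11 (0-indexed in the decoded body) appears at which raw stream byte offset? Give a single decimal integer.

Answer: 24

Derivation:
Chunk 1: stream[0..1]='6' size=0x6=6, data at stream[3..9]='hpd5m7' -> body[0..6], body so far='hpd5m7'
Chunk 2: stream[11..12]='5' size=0x5=5, data at stream[14..19]='vuwz9' -> body[6..11], body so far='hpd5m7vuwz9'
Chunk 3: stream[21..22]='3' size=0x3=3, data at stream[24..27]='2zs' -> body[11..14], body so far='hpd5m7vuwz92zs'
Chunk 4: stream[29..30]='0' size=0 (terminator). Final body='hpd5m7vuwz92zs' (14 bytes)
Body byte 11 at stream offset 24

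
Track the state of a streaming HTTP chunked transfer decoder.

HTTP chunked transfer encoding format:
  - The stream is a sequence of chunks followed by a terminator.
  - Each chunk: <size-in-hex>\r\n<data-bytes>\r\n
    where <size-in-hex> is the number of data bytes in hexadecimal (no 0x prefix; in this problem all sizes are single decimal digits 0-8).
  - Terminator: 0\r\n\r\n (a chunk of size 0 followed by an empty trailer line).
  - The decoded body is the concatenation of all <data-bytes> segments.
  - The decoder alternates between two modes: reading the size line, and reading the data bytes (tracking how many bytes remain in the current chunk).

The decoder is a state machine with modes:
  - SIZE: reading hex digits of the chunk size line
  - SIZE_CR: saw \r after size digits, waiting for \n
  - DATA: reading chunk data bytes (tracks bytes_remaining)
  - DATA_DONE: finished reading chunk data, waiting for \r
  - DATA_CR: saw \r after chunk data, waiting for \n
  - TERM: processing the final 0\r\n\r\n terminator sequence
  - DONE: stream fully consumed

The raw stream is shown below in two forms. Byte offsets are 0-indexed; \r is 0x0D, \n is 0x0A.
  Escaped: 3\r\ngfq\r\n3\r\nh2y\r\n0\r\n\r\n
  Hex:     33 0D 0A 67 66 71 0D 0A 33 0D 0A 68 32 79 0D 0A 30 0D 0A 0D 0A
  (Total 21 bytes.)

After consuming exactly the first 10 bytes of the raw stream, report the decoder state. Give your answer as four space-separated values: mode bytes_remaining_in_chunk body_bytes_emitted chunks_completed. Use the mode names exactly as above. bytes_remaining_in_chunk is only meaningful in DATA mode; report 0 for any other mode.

Answer: SIZE_CR 0 3 1

Derivation:
Byte 0 = '3': mode=SIZE remaining=0 emitted=0 chunks_done=0
Byte 1 = 0x0D: mode=SIZE_CR remaining=0 emitted=0 chunks_done=0
Byte 2 = 0x0A: mode=DATA remaining=3 emitted=0 chunks_done=0
Byte 3 = 'g': mode=DATA remaining=2 emitted=1 chunks_done=0
Byte 4 = 'f': mode=DATA remaining=1 emitted=2 chunks_done=0
Byte 5 = 'q': mode=DATA_DONE remaining=0 emitted=3 chunks_done=0
Byte 6 = 0x0D: mode=DATA_CR remaining=0 emitted=3 chunks_done=0
Byte 7 = 0x0A: mode=SIZE remaining=0 emitted=3 chunks_done=1
Byte 8 = '3': mode=SIZE remaining=0 emitted=3 chunks_done=1
Byte 9 = 0x0D: mode=SIZE_CR remaining=0 emitted=3 chunks_done=1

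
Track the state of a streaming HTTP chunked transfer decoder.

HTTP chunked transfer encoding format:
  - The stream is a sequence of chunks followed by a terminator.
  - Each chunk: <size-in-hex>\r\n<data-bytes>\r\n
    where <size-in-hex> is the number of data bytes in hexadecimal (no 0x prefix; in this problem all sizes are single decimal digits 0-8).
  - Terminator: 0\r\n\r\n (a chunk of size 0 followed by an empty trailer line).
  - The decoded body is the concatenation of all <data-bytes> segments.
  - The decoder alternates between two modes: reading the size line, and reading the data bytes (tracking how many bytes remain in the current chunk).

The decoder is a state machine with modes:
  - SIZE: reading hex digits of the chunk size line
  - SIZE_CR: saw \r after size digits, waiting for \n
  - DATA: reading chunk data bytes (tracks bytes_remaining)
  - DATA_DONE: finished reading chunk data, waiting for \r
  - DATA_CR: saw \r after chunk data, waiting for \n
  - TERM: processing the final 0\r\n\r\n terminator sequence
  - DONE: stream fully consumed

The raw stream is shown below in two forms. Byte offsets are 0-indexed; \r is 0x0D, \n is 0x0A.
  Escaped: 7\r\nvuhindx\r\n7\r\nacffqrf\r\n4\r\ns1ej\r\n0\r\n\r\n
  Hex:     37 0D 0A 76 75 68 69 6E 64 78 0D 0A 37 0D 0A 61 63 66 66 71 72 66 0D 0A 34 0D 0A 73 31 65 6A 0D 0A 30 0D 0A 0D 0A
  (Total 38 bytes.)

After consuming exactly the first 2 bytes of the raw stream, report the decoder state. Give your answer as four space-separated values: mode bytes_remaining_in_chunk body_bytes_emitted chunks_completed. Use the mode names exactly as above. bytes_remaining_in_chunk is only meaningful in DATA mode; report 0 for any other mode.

Byte 0 = '7': mode=SIZE remaining=0 emitted=0 chunks_done=0
Byte 1 = 0x0D: mode=SIZE_CR remaining=0 emitted=0 chunks_done=0

Answer: SIZE_CR 0 0 0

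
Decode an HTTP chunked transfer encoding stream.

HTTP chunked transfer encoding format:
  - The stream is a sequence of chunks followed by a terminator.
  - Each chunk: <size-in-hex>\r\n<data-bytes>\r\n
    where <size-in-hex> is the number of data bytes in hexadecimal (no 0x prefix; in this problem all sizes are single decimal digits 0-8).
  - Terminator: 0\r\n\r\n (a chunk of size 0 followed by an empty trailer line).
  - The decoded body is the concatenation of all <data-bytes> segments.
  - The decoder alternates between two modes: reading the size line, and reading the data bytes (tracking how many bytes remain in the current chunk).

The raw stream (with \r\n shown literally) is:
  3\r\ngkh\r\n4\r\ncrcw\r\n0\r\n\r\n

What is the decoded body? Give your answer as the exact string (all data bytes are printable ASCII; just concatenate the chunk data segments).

Chunk 1: stream[0..1]='3' size=0x3=3, data at stream[3..6]='gkh' -> body[0..3], body so far='gkh'
Chunk 2: stream[8..9]='4' size=0x4=4, data at stream[11..15]='crcw' -> body[3..7], body so far='gkhcrcw'
Chunk 3: stream[17..18]='0' size=0 (terminator). Final body='gkhcrcw' (7 bytes)

Answer: gkhcrcw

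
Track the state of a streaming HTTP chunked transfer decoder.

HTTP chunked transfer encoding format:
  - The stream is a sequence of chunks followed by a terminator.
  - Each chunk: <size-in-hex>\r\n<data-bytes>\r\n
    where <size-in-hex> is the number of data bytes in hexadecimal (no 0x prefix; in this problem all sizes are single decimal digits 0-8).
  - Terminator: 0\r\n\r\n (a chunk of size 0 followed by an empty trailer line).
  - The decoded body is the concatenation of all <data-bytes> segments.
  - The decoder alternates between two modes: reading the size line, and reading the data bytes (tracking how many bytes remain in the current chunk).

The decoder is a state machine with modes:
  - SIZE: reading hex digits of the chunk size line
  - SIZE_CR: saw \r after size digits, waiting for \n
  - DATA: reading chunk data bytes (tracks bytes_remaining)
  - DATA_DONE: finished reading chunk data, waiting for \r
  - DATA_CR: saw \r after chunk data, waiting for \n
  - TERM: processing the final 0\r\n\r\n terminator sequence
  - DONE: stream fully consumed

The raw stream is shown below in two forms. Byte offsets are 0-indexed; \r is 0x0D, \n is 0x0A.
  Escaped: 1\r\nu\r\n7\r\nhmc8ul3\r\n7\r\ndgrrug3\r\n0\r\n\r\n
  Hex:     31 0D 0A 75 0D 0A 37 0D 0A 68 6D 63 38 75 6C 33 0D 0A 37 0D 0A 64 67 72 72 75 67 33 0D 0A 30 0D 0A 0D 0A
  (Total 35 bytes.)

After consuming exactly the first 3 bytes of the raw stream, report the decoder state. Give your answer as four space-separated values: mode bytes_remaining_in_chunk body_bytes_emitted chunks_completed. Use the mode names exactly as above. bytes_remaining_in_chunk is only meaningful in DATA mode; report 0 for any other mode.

Byte 0 = '1': mode=SIZE remaining=0 emitted=0 chunks_done=0
Byte 1 = 0x0D: mode=SIZE_CR remaining=0 emitted=0 chunks_done=0
Byte 2 = 0x0A: mode=DATA remaining=1 emitted=0 chunks_done=0

Answer: DATA 1 0 0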